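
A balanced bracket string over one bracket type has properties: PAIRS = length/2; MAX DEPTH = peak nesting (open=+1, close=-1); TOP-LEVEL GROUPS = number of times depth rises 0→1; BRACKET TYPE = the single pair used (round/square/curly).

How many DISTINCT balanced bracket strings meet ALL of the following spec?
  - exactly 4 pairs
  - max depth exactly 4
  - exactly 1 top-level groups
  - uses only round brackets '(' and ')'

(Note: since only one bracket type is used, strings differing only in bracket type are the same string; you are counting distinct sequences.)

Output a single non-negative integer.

Spec: pairs=4 depth=4 groups=1
Count(depth <= 4) = 5
Count(depth <= 3) = 4
Count(depth == 4) = 5 - 4 = 1

Answer: 1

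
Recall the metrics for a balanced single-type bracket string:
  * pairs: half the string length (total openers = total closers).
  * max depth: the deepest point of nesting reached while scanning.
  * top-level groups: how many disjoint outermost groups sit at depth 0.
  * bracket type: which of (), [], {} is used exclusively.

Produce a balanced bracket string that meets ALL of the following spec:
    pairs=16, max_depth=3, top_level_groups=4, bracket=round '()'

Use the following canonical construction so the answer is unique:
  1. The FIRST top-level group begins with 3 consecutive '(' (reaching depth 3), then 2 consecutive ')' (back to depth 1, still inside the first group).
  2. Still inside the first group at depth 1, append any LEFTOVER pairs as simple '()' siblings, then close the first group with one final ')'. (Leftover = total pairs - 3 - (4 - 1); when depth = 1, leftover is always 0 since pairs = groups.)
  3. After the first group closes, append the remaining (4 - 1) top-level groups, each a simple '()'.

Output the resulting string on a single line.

Answer: ((())()()()()()()()()()())()()()

Derivation:
Spec: pairs=16 depth=3 groups=4
Leftover pairs = 16 - 3 - (4-1) = 10
First group: deep chain of depth 3 + 10 sibling pairs
Remaining 3 groups: simple '()' each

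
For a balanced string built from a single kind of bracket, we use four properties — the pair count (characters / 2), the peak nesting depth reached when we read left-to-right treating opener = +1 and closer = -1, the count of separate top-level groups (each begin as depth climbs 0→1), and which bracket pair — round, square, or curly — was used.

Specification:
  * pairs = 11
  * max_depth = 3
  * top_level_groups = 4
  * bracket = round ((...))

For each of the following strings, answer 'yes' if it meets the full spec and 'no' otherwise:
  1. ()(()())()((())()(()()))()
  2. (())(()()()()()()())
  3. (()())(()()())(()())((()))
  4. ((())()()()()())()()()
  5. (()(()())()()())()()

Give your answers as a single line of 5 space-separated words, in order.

Answer: no no no yes no

Derivation:
String 1 '()(()())()((())()(()()))()': depth seq [1 0 1 2 1 2 1 0 1 0 1 2 3 2 1 2 1 2 3 2 3 2 1 0 1 0]
  -> pairs=13 depth=3 groups=5 -> no
String 2 '(())(()()()()()()())': depth seq [1 2 1 0 1 2 1 2 1 2 1 2 1 2 1 2 1 2 1 0]
  -> pairs=10 depth=2 groups=2 -> no
String 3 '(()())(()()())(()())((()))': depth seq [1 2 1 2 1 0 1 2 1 2 1 2 1 0 1 2 1 2 1 0 1 2 3 2 1 0]
  -> pairs=13 depth=3 groups=4 -> no
String 4 '((())()()()()())()()()': depth seq [1 2 3 2 1 2 1 2 1 2 1 2 1 2 1 0 1 0 1 0 1 0]
  -> pairs=11 depth=3 groups=4 -> yes
String 5 '(()(()())()()())()()': depth seq [1 2 1 2 3 2 3 2 1 2 1 2 1 2 1 0 1 0 1 0]
  -> pairs=10 depth=3 groups=3 -> no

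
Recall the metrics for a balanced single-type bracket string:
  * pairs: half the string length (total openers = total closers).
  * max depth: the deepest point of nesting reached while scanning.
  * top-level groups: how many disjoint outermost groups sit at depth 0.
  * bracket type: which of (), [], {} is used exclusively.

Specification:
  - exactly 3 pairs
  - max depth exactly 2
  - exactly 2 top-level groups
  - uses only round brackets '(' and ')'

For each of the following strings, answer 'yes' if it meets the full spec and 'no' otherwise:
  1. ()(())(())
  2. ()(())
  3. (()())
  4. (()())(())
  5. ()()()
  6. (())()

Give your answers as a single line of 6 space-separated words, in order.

Answer: no yes no no no yes

Derivation:
String 1 '()(())(())': depth seq [1 0 1 2 1 0 1 2 1 0]
  -> pairs=5 depth=2 groups=3 -> no
String 2 '()(())': depth seq [1 0 1 2 1 0]
  -> pairs=3 depth=2 groups=2 -> yes
String 3 '(()())': depth seq [1 2 1 2 1 0]
  -> pairs=3 depth=2 groups=1 -> no
String 4 '(()())(())': depth seq [1 2 1 2 1 0 1 2 1 0]
  -> pairs=5 depth=2 groups=2 -> no
String 5 '()()()': depth seq [1 0 1 0 1 0]
  -> pairs=3 depth=1 groups=3 -> no
String 6 '(())()': depth seq [1 2 1 0 1 0]
  -> pairs=3 depth=2 groups=2 -> yes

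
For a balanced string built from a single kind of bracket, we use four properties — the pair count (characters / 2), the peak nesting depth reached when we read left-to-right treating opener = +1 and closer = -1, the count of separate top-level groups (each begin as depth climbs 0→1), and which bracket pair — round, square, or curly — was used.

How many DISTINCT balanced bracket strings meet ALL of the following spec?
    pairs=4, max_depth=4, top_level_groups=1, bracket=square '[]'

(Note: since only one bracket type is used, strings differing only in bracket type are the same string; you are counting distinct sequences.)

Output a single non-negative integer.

Answer: 1

Derivation:
Spec: pairs=4 depth=4 groups=1
Count(depth <= 4) = 5
Count(depth <= 3) = 4
Count(depth == 4) = 5 - 4 = 1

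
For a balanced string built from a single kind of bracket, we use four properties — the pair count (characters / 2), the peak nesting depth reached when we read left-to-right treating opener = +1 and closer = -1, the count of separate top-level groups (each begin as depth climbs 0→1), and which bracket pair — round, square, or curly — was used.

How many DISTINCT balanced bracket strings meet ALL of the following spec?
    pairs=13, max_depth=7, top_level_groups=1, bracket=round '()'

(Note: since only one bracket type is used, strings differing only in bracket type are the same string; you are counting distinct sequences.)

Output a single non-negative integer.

Spec: pairs=13 depth=7 groups=1
Count(depth <= 7) = 184736
Count(depth <= 6) = 147798
Count(depth == 7) = 184736 - 147798 = 36938

Answer: 36938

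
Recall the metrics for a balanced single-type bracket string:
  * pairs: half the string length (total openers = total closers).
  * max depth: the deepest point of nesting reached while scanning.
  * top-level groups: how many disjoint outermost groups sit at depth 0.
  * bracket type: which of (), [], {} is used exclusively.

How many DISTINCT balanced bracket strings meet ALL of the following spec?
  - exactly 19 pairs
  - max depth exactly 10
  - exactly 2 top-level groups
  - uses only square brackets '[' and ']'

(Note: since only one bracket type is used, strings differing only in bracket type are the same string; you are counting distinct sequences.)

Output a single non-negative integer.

Answer: 15814216

Derivation:
Spec: pairs=19 depth=10 groups=2
Count(depth <= 10) = 470033036
Count(depth <= 9) = 454218820
Count(depth == 10) = 470033036 - 454218820 = 15814216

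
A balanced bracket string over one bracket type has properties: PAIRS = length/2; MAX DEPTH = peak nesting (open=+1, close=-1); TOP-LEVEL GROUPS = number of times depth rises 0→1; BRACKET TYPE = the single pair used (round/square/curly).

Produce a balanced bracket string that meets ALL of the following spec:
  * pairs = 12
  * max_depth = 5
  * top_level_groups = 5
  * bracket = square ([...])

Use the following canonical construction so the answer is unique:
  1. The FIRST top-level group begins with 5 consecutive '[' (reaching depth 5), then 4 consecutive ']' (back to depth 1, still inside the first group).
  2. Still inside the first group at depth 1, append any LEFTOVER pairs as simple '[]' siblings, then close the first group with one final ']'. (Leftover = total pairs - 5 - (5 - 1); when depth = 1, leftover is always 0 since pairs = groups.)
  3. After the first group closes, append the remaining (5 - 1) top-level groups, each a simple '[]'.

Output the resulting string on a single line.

Spec: pairs=12 depth=5 groups=5
Leftover pairs = 12 - 5 - (5-1) = 3
First group: deep chain of depth 5 + 3 sibling pairs
Remaining 4 groups: simple '[]' each

Answer: [[[[[]]]][][][]][][][][]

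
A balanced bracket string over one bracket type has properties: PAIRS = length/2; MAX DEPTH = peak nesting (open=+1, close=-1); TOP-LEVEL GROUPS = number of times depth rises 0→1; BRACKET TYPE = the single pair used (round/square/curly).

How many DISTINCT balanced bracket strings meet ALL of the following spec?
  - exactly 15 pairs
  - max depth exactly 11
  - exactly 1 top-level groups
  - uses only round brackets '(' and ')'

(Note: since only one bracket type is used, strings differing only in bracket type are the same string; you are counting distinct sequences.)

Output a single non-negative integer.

Answer: 11753

Derivation:
Spec: pairs=15 depth=11 groups=1
Count(depth <= 11) = 2671892
Count(depth <= 10) = 2660139
Count(depth == 11) = 2671892 - 2660139 = 11753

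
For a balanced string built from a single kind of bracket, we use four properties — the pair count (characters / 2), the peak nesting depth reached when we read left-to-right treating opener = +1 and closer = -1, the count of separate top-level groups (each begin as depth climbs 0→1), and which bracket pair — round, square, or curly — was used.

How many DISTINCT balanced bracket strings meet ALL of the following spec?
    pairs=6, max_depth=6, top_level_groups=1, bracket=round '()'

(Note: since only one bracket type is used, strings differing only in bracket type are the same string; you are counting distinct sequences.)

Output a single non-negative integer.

Answer: 1

Derivation:
Spec: pairs=6 depth=6 groups=1
Count(depth <= 6) = 42
Count(depth <= 5) = 41
Count(depth == 6) = 42 - 41 = 1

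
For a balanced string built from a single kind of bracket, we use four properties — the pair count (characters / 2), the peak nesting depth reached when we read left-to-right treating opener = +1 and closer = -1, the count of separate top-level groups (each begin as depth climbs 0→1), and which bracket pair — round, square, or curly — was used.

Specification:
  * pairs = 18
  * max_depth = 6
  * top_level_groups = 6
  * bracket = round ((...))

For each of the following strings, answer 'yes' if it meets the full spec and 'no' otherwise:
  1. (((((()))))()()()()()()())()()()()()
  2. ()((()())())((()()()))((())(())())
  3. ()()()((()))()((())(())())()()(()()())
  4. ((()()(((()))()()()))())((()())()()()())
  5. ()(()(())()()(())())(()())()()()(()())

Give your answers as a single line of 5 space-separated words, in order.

String 1 '(((((()))))()()()()()()())()()()()()': depth seq [1 2 3 4 5 6 5 4 3 2 1 2 1 2 1 2 1 2 1 2 1 2 1 2 1 0 1 0 1 0 1 0 1 0 1 0]
  -> pairs=18 depth=6 groups=6 -> yes
String 2 '()((()())())((()()()))((())(())())': depth seq [1 0 1 2 3 2 3 2 1 2 1 0 1 2 3 2 3 2 3 2 1 0 1 2 3 2 1 2 3 2 1 2 1 0]
  -> pairs=17 depth=3 groups=4 -> no
String 3 '()()()((()))()((())(())())()()(()()())': depth seq [1 0 1 0 1 0 1 2 3 2 1 0 1 0 1 2 3 2 1 2 3 2 1 2 1 0 1 0 1 0 1 2 1 2 1 2 1 0]
  -> pairs=19 depth=3 groups=9 -> no
String 4 '((()()(((()))()()()))())((()())()()()())': depth seq [1 2 3 2 3 2 3 4 5 6 5 4 3 4 3 4 3 4 3 2 1 2 1 0 1 2 3 2 3 2 1 2 1 2 1 2 1 2 1 0]
  -> pairs=20 depth=6 groups=2 -> no
String 5 '()(()(())()()(())())(()())()()()(()())': depth seq [1 0 1 2 1 2 3 2 1 2 1 2 1 2 3 2 1 2 1 0 1 2 1 2 1 0 1 0 1 0 1 0 1 2 1 2 1 0]
  -> pairs=19 depth=3 groups=7 -> no

Answer: yes no no no no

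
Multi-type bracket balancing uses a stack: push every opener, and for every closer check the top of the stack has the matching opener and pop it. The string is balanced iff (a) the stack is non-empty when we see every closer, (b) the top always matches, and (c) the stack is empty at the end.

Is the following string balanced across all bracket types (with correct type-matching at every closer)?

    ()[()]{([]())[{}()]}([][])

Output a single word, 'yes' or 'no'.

Answer: yes

Derivation:
pos 0: push '('; stack = (
pos 1: ')' matches '('; pop; stack = (empty)
pos 2: push '['; stack = [
pos 3: push '('; stack = [(
pos 4: ')' matches '('; pop; stack = [
pos 5: ']' matches '['; pop; stack = (empty)
pos 6: push '{'; stack = {
pos 7: push '('; stack = {(
pos 8: push '['; stack = {([
pos 9: ']' matches '['; pop; stack = {(
pos 10: push '('; stack = {((
pos 11: ')' matches '('; pop; stack = {(
pos 12: ')' matches '('; pop; stack = {
pos 13: push '['; stack = {[
pos 14: push '{'; stack = {[{
pos 15: '}' matches '{'; pop; stack = {[
pos 16: push '('; stack = {[(
pos 17: ')' matches '('; pop; stack = {[
pos 18: ']' matches '['; pop; stack = {
pos 19: '}' matches '{'; pop; stack = (empty)
pos 20: push '('; stack = (
pos 21: push '['; stack = ([
pos 22: ']' matches '['; pop; stack = (
pos 23: push '['; stack = ([
pos 24: ']' matches '['; pop; stack = (
pos 25: ')' matches '('; pop; stack = (empty)
end: stack empty → VALID
Verdict: properly nested → yes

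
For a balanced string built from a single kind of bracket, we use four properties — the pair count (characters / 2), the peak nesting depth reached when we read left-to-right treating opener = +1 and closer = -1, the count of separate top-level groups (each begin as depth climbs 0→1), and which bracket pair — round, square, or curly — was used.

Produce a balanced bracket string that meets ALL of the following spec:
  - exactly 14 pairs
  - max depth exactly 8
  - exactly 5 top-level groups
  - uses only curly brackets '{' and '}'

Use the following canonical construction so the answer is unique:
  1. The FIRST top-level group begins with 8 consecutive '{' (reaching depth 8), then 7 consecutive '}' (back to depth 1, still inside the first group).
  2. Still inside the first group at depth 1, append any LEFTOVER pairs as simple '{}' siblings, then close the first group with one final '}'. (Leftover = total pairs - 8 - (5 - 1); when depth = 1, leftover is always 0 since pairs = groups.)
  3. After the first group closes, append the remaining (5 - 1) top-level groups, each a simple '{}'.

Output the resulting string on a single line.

Spec: pairs=14 depth=8 groups=5
Leftover pairs = 14 - 8 - (5-1) = 2
First group: deep chain of depth 8 + 2 sibling pairs
Remaining 4 groups: simple '{}' each

Answer: {{{{{{{{}}}}}}}{}{}}{}{}{}{}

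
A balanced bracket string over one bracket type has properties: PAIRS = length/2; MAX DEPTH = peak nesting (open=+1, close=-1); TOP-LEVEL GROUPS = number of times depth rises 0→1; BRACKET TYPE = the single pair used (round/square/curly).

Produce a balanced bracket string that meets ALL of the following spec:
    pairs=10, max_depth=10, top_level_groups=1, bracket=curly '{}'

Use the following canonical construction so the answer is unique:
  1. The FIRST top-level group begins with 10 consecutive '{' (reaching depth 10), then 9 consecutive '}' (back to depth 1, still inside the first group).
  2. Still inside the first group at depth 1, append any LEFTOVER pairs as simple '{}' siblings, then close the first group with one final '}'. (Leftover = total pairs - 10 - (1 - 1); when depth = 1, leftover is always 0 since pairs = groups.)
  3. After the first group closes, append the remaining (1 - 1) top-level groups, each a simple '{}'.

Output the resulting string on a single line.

Spec: pairs=10 depth=10 groups=1
Leftover pairs = 10 - 10 - (1-1) = 0
First group: deep chain of depth 10 + 0 sibling pairs
Remaining 0 groups: simple '{}' each

Answer: {{{{{{{{{{}}}}}}}}}}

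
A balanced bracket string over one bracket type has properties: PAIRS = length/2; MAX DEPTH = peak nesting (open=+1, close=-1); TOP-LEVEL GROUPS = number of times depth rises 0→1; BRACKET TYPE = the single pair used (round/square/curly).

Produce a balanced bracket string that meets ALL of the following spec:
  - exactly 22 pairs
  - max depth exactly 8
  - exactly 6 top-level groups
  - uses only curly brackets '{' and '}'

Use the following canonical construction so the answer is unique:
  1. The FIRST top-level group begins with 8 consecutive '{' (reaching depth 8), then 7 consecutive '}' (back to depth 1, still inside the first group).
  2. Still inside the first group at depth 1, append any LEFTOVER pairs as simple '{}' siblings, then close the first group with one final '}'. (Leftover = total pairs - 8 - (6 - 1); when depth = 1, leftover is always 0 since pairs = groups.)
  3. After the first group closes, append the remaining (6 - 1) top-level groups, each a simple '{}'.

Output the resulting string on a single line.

Answer: {{{{{{{{}}}}}}}{}{}{}{}{}{}{}{}{}}{}{}{}{}{}

Derivation:
Spec: pairs=22 depth=8 groups=6
Leftover pairs = 22 - 8 - (6-1) = 9
First group: deep chain of depth 8 + 9 sibling pairs
Remaining 5 groups: simple '{}' each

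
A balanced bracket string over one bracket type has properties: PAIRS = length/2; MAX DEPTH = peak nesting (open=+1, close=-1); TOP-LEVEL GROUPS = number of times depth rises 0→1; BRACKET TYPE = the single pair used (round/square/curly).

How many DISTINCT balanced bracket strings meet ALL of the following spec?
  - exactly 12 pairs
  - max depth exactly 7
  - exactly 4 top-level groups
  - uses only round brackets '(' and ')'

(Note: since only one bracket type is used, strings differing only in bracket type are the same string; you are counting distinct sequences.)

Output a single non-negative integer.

Spec: pairs=12 depth=7 groups=4
Count(depth <= 7) = 25126
Count(depth <= 6) = 24658
Count(depth == 7) = 25126 - 24658 = 468

Answer: 468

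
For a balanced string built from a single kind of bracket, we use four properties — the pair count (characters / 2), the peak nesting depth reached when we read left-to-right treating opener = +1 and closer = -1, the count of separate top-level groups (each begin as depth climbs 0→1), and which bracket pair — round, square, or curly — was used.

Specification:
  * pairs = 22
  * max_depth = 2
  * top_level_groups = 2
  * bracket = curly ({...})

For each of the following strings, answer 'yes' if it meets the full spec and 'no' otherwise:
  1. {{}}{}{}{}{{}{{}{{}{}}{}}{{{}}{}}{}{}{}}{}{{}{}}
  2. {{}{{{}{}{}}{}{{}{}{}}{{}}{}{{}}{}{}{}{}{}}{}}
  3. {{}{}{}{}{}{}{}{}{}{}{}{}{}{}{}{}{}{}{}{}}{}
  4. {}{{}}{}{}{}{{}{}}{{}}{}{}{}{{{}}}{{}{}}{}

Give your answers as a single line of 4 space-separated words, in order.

String 1 '{{}}{}{}{}{{}{{}{{}{}}{}}{{{}}{}}{}{}{}}{}{{}{}}': depth seq [1 2 1 0 1 0 1 0 1 0 1 2 1 2 3 2 3 4 3 4 3 2 3 2 1 2 3 4 3 2 3 2 1 2 1 2 1 2 1 0 1 0 1 2 1 2 1 0]
  -> pairs=24 depth=4 groups=7 -> no
String 2 '{{}{{{}{}{}}{}{{}{}{}}{{}}{}{{}}{}{}{}{}{}}{}}': depth seq [1 2 1 2 3 4 3 4 3 4 3 2 3 2 3 4 3 4 3 4 3 2 3 4 3 2 3 2 3 4 3 2 3 2 3 2 3 2 3 2 3 2 1 2 1 0]
  -> pairs=23 depth=4 groups=1 -> no
String 3 '{{}{}{}{}{}{}{}{}{}{}{}{}{}{}{}{}{}{}{}{}}{}': depth seq [1 2 1 2 1 2 1 2 1 2 1 2 1 2 1 2 1 2 1 2 1 2 1 2 1 2 1 2 1 2 1 2 1 2 1 2 1 2 1 2 1 0 1 0]
  -> pairs=22 depth=2 groups=2 -> yes
String 4 '{}{{}}{}{}{}{{}{}}{{}}{}{}{}{{{}}}{{}{}}{}': depth seq [1 0 1 2 1 0 1 0 1 0 1 0 1 2 1 2 1 0 1 2 1 0 1 0 1 0 1 0 1 2 3 2 1 0 1 2 1 2 1 0 1 0]
  -> pairs=21 depth=3 groups=13 -> no

Answer: no no yes no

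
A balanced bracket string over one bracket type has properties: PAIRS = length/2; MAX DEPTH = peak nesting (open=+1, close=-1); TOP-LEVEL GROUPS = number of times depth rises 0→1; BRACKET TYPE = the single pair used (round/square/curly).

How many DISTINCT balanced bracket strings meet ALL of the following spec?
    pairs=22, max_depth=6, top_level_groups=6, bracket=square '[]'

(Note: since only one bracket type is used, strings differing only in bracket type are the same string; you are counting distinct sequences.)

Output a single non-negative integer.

Spec: pairs=22 depth=6 groups=6
Count(depth <= 6) = 2683421004
Count(depth <= 5) = 1831403688
Count(depth == 6) = 2683421004 - 1831403688 = 852017316

Answer: 852017316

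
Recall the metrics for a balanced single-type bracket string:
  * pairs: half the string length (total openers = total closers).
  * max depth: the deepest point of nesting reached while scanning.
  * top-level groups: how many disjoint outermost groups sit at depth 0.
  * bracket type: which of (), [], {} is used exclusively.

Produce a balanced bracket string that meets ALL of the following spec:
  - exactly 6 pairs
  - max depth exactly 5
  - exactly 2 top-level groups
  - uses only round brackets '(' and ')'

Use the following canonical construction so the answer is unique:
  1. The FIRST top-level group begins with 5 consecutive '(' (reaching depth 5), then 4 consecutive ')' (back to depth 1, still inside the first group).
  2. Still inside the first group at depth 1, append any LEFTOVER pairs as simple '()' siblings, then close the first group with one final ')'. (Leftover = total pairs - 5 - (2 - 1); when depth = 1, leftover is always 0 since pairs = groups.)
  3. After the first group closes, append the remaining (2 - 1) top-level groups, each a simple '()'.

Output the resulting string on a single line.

Spec: pairs=6 depth=5 groups=2
Leftover pairs = 6 - 5 - (2-1) = 0
First group: deep chain of depth 5 + 0 sibling pairs
Remaining 1 groups: simple '()' each

Answer: ((((()))))()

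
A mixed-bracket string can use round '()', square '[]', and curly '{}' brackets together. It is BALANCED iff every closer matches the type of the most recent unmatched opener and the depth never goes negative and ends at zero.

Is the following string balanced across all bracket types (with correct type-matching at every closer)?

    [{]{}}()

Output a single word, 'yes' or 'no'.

Answer: no

Derivation:
pos 0: push '['; stack = [
pos 1: push '{'; stack = [{
pos 2: saw closer ']' but top of stack is '{' (expected '}') → INVALID
Verdict: type mismatch at position 2: ']' closes '{' → no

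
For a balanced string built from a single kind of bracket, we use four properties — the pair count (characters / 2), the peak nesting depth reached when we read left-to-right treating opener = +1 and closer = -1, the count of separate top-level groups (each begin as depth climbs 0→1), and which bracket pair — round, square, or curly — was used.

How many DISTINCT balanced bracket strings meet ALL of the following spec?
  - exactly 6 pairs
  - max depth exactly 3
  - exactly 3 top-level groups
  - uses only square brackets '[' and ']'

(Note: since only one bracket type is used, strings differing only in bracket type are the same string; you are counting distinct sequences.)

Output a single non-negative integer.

Answer: 15

Derivation:
Spec: pairs=6 depth=3 groups=3
Count(depth <= 3) = 25
Count(depth <= 2) = 10
Count(depth == 3) = 25 - 10 = 15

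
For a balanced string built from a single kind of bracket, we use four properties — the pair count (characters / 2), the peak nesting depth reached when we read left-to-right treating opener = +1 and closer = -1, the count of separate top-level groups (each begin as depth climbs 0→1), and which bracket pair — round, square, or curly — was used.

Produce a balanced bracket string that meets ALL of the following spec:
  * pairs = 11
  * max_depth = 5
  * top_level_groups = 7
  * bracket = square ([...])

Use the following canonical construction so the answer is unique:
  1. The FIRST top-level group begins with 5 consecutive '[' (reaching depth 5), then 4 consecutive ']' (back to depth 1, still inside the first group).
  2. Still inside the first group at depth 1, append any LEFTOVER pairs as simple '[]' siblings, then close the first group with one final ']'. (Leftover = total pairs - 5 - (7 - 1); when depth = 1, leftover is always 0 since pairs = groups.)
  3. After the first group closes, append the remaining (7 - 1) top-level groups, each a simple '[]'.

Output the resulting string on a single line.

Answer: [[[[[]]]]][][][][][][]

Derivation:
Spec: pairs=11 depth=5 groups=7
Leftover pairs = 11 - 5 - (7-1) = 0
First group: deep chain of depth 5 + 0 sibling pairs
Remaining 6 groups: simple '[]' each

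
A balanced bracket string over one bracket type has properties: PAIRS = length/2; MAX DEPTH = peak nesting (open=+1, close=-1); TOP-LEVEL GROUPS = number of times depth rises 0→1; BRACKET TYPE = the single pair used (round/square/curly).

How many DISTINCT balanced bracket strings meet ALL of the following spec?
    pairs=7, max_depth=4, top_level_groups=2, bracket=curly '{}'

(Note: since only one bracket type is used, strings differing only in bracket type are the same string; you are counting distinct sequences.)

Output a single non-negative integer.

Spec: pairs=7 depth=4 groups=2
Count(depth <= 4) = 114
Count(depth <= 3) = 64
Count(depth == 4) = 114 - 64 = 50

Answer: 50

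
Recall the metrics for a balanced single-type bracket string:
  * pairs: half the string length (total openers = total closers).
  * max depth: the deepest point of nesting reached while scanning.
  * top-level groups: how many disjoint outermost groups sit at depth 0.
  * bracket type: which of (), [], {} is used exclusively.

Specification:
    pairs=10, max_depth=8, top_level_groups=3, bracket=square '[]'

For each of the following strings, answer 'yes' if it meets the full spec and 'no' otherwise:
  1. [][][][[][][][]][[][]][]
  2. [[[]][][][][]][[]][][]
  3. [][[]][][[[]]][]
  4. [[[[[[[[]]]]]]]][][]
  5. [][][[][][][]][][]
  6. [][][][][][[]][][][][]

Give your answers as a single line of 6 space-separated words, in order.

String 1 '[][][][[][][][]][[][]][]': depth seq [1 0 1 0 1 0 1 2 1 2 1 2 1 2 1 0 1 2 1 2 1 0 1 0]
  -> pairs=12 depth=2 groups=6 -> no
String 2 '[[[]][][][][]][[]][][]': depth seq [1 2 3 2 1 2 1 2 1 2 1 2 1 0 1 2 1 0 1 0 1 0]
  -> pairs=11 depth=3 groups=4 -> no
String 3 '[][[]][][[[]]][]': depth seq [1 0 1 2 1 0 1 0 1 2 3 2 1 0 1 0]
  -> pairs=8 depth=3 groups=5 -> no
String 4 '[[[[[[[[]]]]]]]][][]': depth seq [1 2 3 4 5 6 7 8 7 6 5 4 3 2 1 0 1 0 1 0]
  -> pairs=10 depth=8 groups=3 -> yes
String 5 '[][][[][][][]][][]': depth seq [1 0 1 0 1 2 1 2 1 2 1 2 1 0 1 0 1 0]
  -> pairs=9 depth=2 groups=5 -> no
String 6 '[][][][][][[]][][][][]': depth seq [1 0 1 0 1 0 1 0 1 0 1 2 1 0 1 0 1 0 1 0 1 0]
  -> pairs=11 depth=2 groups=10 -> no

Answer: no no no yes no no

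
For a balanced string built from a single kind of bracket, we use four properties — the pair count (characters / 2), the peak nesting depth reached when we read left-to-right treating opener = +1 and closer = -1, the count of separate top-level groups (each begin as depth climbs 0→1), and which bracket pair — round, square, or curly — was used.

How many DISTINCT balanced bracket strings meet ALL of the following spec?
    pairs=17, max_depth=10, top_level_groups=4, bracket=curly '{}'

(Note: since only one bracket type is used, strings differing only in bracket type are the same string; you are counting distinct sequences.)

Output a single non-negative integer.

Answer: 55912

Derivation:
Spec: pairs=17 depth=10 groups=4
Count(depth <= 10) = 15956496
Count(depth <= 9) = 15900584
Count(depth == 10) = 15956496 - 15900584 = 55912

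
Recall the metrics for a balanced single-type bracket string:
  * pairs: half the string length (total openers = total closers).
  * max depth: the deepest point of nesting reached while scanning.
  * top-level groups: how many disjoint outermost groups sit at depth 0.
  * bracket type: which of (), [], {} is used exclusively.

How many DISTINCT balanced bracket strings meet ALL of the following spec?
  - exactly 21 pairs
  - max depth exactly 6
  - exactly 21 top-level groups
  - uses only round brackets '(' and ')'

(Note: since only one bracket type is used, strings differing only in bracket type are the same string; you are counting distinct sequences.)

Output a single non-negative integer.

Spec: pairs=21 depth=6 groups=21
Count(depth <= 6) = 1
Count(depth <= 5) = 1
Count(depth == 6) = 1 - 1 = 0

Answer: 0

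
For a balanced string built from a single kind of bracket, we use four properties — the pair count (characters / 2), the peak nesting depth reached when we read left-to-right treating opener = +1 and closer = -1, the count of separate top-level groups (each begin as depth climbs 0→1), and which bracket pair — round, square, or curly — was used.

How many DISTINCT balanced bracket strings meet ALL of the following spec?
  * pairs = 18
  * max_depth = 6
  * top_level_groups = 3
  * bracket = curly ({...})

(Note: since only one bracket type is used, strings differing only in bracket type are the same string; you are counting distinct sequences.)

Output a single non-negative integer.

Answer: 25430023

Derivation:
Spec: pairs=18 depth=6 groups=3
Count(depth <= 6) = 63162354
Count(depth <= 5) = 37732331
Count(depth == 6) = 63162354 - 37732331 = 25430023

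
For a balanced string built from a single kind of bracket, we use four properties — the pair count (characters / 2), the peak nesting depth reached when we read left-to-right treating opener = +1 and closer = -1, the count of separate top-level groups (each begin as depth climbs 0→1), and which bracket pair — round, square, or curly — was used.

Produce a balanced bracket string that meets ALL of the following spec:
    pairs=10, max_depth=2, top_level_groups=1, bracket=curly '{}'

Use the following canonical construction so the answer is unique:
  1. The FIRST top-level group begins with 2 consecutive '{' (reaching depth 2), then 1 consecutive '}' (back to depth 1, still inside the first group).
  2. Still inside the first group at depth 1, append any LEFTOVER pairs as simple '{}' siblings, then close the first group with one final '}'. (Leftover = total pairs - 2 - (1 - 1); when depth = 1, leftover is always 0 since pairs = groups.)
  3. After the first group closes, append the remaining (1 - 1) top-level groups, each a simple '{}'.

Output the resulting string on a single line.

Answer: {{}{}{}{}{}{}{}{}{}}

Derivation:
Spec: pairs=10 depth=2 groups=1
Leftover pairs = 10 - 2 - (1-1) = 8
First group: deep chain of depth 2 + 8 sibling pairs
Remaining 0 groups: simple '{}' each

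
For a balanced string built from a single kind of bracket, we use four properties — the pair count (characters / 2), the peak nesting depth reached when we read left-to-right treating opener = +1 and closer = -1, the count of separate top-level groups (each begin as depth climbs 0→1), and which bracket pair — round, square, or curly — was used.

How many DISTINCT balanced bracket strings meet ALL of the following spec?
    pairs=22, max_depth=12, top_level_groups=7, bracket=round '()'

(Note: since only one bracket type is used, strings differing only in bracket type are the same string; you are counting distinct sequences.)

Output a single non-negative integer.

Answer: 275373

Derivation:
Spec: pairs=22 depth=12 groups=7
Count(depth <= 12) = 1771563948
Count(depth <= 11) = 1771288575
Count(depth == 12) = 1771563948 - 1771288575 = 275373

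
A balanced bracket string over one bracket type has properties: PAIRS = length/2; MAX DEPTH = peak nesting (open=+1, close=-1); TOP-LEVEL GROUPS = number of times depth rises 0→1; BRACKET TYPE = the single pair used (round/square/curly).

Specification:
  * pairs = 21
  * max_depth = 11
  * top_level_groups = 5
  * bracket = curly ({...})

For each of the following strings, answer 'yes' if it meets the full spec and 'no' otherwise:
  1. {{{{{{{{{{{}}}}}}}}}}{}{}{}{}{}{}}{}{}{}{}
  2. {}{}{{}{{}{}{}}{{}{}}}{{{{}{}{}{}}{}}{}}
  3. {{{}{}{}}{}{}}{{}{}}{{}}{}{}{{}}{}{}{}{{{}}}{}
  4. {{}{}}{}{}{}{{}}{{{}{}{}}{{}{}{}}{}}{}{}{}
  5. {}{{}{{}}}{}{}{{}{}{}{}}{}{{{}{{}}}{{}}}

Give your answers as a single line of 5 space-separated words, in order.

String 1 '{{{{{{{{{{{}}}}}}}}}}{}{}{}{}{}{}}{}{}{}{}': depth seq [1 2 3 4 5 6 7 8 9 10 11 10 9 8 7 6 5 4 3 2 1 2 1 2 1 2 1 2 1 2 1 2 1 0 1 0 1 0 1 0 1 0]
  -> pairs=21 depth=11 groups=5 -> yes
String 2 '{}{}{{}{{}{}{}}{{}{}}}{{{{}{}{}{}}{}}{}}': depth seq [1 0 1 0 1 2 1 2 3 2 3 2 3 2 1 2 3 2 3 2 1 0 1 2 3 4 3 4 3 4 3 4 3 2 3 2 1 2 1 0]
  -> pairs=20 depth=4 groups=4 -> no
String 3 '{{{}{}{}}{}{}}{{}{}}{{}}{}{}{{}}{}{}{}{{{}}}{}': depth seq [1 2 3 2 3 2 3 2 1 2 1 2 1 0 1 2 1 2 1 0 1 2 1 0 1 0 1 0 1 2 1 0 1 0 1 0 1 0 1 2 3 2 1 0 1 0]
  -> pairs=23 depth=3 groups=11 -> no
String 4 '{{}{}}{}{}{}{{}}{{{}{}{}}{{}{}{}}{}}{}{}{}': depth seq [1 2 1 2 1 0 1 0 1 0 1 0 1 2 1 0 1 2 3 2 3 2 3 2 1 2 3 2 3 2 3 2 1 2 1 0 1 0 1 0 1 0]
  -> pairs=21 depth=3 groups=9 -> no
String 5 '{}{{}{{}}}{}{}{{}{}{}{}}{}{{{}{{}}}{{}}}': depth seq [1 0 1 2 1 2 3 2 1 0 1 0 1 0 1 2 1 2 1 2 1 2 1 0 1 0 1 2 3 2 3 4 3 2 1 2 3 2 1 0]
  -> pairs=20 depth=4 groups=7 -> no

Answer: yes no no no no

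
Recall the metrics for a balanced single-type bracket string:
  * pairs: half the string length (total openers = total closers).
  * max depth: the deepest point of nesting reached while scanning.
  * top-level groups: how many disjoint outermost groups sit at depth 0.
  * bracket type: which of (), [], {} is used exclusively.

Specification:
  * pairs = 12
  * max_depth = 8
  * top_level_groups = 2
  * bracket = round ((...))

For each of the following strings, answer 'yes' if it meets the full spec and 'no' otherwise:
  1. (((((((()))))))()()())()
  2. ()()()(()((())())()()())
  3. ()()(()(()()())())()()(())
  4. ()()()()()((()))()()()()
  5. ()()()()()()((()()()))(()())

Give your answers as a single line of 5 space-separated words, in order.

String 1 '(((((((()))))))()()())()': depth seq [1 2 3 4 5 6 7 8 7 6 5 4 3 2 1 2 1 2 1 2 1 0 1 0]
  -> pairs=12 depth=8 groups=2 -> yes
String 2 '()()()(()((())())()()())': depth seq [1 0 1 0 1 0 1 2 1 2 3 4 3 2 3 2 1 2 1 2 1 2 1 0]
  -> pairs=12 depth=4 groups=4 -> no
String 3 '()()(()(()()())())()()(())': depth seq [1 0 1 0 1 2 1 2 3 2 3 2 3 2 1 2 1 0 1 0 1 0 1 2 1 0]
  -> pairs=13 depth=3 groups=6 -> no
String 4 '()()()()()((()))()()()()': depth seq [1 0 1 0 1 0 1 0 1 0 1 2 3 2 1 0 1 0 1 0 1 0 1 0]
  -> pairs=12 depth=3 groups=10 -> no
String 5 '()()()()()()((()()()))(()())': depth seq [1 0 1 0 1 0 1 0 1 0 1 0 1 2 3 2 3 2 3 2 1 0 1 2 1 2 1 0]
  -> pairs=14 depth=3 groups=8 -> no

Answer: yes no no no no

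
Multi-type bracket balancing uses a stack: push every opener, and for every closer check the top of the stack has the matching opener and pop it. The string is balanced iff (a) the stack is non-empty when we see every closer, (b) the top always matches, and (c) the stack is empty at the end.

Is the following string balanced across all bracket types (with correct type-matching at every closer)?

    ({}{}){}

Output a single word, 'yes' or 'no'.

Answer: yes

Derivation:
pos 0: push '('; stack = (
pos 1: push '{'; stack = ({
pos 2: '}' matches '{'; pop; stack = (
pos 3: push '{'; stack = ({
pos 4: '}' matches '{'; pop; stack = (
pos 5: ')' matches '('; pop; stack = (empty)
pos 6: push '{'; stack = {
pos 7: '}' matches '{'; pop; stack = (empty)
end: stack empty → VALID
Verdict: properly nested → yes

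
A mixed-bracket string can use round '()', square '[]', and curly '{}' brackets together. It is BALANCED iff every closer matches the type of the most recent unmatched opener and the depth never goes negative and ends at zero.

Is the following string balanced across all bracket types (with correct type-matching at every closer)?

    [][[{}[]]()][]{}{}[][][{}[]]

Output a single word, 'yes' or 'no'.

Answer: yes

Derivation:
pos 0: push '['; stack = [
pos 1: ']' matches '['; pop; stack = (empty)
pos 2: push '['; stack = [
pos 3: push '['; stack = [[
pos 4: push '{'; stack = [[{
pos 5: '}' matches '{'; pop; stack = [[
pos 6: push '['; stack = [[[
pos 7: ']' matches '['; pop; stack = [[
pos 8: ']' matches '['; pop; stack = [
pos 9: push '('; stack = [(
pos 10: ')' matches '('; pop; stack = [
pos 11: ']' matches '['; pop; stack = (empty)
pos 12: push '['; stack = [
pos 13: ']' matches '['; pop; stack = (empty)
pos 14: push '{'; stack = {
pos 15: '}' matches '{'; pop; stack = (empty)
pos 16: push '{'; stack = {
pos 17: '}' matches '{'; pop; stack = (empty)
pos 18: push '['; stack = [
pos 19: ']' matches '['; pop; stack = (empty)
pos 20: push '['; stack = [
pos 21: ']' matches '['; pop; stack = (empty)
pos 22: push '['; stack = [
pos 23: push '{'; stack = [{
pos 24: '}' matches '{'; pop; stack = [
pos 25: push '['; stack = [[
pos 26: ']' matches '['; pop; stack = [
pos 27: ']' matches '['; pop; stack = (empty)
end: stack empty → VALID
Verdict: properly nested → yes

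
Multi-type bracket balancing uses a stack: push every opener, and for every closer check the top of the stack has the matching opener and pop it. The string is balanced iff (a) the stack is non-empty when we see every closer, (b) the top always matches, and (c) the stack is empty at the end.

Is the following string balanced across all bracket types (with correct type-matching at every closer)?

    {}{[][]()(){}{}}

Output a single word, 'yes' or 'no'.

Answer: yes

Derivation:
pos 0: push '{'; stack = {
pos 1: '}' matches '{'; pop; stack = (empty)
pos 2: push '{'; stack = {
pos 3: push '['; stack = {[
pos 4: ']' matches '['; pop; stack = {
pos 5: push '['; stack = {[
pos 6: ']' matches '['; pop; stack = {
pos 7: push '('; stack = {(
pos 8: ')' matches '('; pop; stack = {
pos 9: push '('; stack = {(
pos 10: ')' matches '('; pop; stack = {
pos 11: push '{'; stack = {{
pos 12: '}' matches '{'; pop; stack = {
pos 13: push '{'; stack = {{
pos 14: '}' matches '{'; pop; stack = {
pos 15: '}' matches '{'; pop; stack = (empty)
end: stack empty → VALID
Verdict: properly nested → yes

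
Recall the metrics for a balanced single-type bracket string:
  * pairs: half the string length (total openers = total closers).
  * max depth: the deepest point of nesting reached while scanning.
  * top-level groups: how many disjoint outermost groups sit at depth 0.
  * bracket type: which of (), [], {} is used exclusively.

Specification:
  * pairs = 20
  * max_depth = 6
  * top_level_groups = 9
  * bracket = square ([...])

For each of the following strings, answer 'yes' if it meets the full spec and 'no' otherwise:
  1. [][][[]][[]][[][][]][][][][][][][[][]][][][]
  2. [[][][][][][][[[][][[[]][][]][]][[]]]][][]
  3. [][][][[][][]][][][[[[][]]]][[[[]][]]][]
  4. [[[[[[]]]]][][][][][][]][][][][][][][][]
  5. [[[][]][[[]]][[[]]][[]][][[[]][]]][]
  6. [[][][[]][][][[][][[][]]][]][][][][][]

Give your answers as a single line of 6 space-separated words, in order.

Answer: no no no yes no no

Derivation:
String 1 '[][][[]][[]][[][][]][][][][][][][[][]][][][]': depth seq [1 0 1 0 1 2 1 0 1 2 1 0 1 2 1 2 1 2 1 0 1 0 1 0 1 0 1 0 1 0 1 0 1 2 1 2 1 0 1 0 1 0 1 0]
  -> pairs=22 depth=2 groups=15 -> no
String 2 '[[][][][][][][[[][][[[]][][]][]][[]]]][][]': depth seq [1 2 1 2 1 2 1 2 1 2 1 2 1 2 3 4 3 4 3 4 5 6 5 4 5 4 5 4 3 4 3 2 3 4 3 2 1 0 1 0 1 0]
  -> pairs=21 depth=6 groups=3 -> no
String 3 '[][][][[][][]][][][[[[][]]]][[[[]][]]][]': depth seq [1 0 1 0 1 0 1 2 1 2 1 2 1 0 1 0 1 0 1 2 3 4 3 4 3 2 1 0 1 2 3 4 3 2 3 2 1 0 1 0]
  -> pairs=20 depth=4 groups=9 -> no
String 4 '[[[[[[]]]]][][][][][][]][][][][][][][][]': depth seq [1 2 3 4 5 6 5 4 3 2 1 2 1 2 1 2 1 2 1 2 1 2 1 0 1 0 1 0 1 0 1 0 1 0 1 0 1 0 1 0]
  -> pairs=20 depth=6 groups=9 -> yes
String 5 '[[[][]][[[]]][[[]]][[]][][[[]][]]][]': depth seq [1 2 3 2 3 2 1 2 3 4 3 2 1 2 3 4 3 2 1 2 3 2 1 2 1 2 3 4 3 2 3 2 1 0 1 0]
  -> pairs=18 depth=4 groups=2 -> no
String 6 '[[][][[]][][][[][][[][]]][]][][][][][]': depth seq [1 2 1 2 1 2 3 2 1 2 1 2 1 2 3 2 3 2 3 4 3 4 3 2 1 2 1 0 1 0 1 0 1 0 1 0 1 0]
  -> pairs=19 depth=4 groups=6 -> no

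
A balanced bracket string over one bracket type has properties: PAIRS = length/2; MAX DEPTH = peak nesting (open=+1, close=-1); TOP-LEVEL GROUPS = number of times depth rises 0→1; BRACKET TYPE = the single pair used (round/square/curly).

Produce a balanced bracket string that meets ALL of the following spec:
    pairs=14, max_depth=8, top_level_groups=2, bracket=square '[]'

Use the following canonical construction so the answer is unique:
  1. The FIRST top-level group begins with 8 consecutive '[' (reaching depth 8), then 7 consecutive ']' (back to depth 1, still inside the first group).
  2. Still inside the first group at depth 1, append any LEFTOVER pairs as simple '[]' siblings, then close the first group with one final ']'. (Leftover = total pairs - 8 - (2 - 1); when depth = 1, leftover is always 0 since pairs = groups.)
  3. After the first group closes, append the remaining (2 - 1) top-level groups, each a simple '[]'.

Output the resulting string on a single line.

Answer: [[[[[[[[]]]]]]][][][][][]][]

Derivation:
Spec: pairs=14 depth=8 groups=2
Leftover pairs = 14 - 8 - (2-1) = 5
First group: deep chain of depth 8 + 5 sibling pairs
Remaining 1 groups: simple '[]' each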